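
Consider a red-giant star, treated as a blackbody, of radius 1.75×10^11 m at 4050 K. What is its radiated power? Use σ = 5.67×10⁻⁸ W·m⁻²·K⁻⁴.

P ≈ 5.87×10^30 W

A = 4πr² = 4π × (1.75×10^11)² = 3.85×10^23 m².
P = σAT⁴ = 5.67×10⁻⁸ × 3.85×10^23 × (4050)⁴ = 5.67×10⁻⁸ × 3.85×10^23 × 2.69×10^14.
P = 5.87×10^30 W.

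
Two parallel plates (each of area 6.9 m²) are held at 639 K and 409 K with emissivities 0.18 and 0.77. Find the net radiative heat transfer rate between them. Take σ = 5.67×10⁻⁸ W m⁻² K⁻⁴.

Q ≈ 9270 W

For two large parallel gray plates, q = σ(T₁⁴ − T₂⁴) / (1/ε₁ + 1/ε₂ − 1).
1/ε₁ + 1/ε₂ − 1 = 1/0.18 + 1/0.77 − 1 = 5.854.
T₁⁴ − T₂⁴ = 1.67×10^11 − 2.80×10^10 = 1.39×10^11 K⁴.
q = 5.67×10⁻⁸ × 1.39×10^11 / 5.854 = 1340 W/m².
Q = q·A = 1340 × 6.9 = 9270 W.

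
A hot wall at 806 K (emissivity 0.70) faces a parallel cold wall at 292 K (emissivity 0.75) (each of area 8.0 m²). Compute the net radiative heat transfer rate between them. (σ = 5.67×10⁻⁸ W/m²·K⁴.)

Q ≈ 1.07×10^5 W

For two large parallel gray plates, q = σ(T₁⁴ − T₂⁴) / (1/ε₁ + 1/ε₂ − 1).
1/ε₁ + 1/ε₂ − 1 = 1/0.70 + 1/0.75 − 1 = 1.762.
T₁⁴ − T₂⁴ = 4.22×10^11 − 7.27×10^9 = 4.15×10^11 K⁴.
q = 5.67×10⁻⁸ × 4.15×10^11 / 1.762 = 13300 W/m².
Q = q·A = 13300 × 8.0 = 1.07×10^5 W.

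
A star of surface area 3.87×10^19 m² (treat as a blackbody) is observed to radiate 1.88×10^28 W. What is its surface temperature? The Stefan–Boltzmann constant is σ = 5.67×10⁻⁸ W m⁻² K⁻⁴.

T ≈ 9620 K

From P = σAT⁴, T = (P / σA)^(1/4) = (1.88×10^28 / (5.67×10⁻⁸ × 3.87×10^19))^(1/4).
T = (8.57×10^15)^(1/4) = 9620 K.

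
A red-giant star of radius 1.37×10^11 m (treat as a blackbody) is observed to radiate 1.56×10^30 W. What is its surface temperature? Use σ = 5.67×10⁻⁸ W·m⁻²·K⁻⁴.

A = 4πr² = 4π × (1.37×10^11)² = 2.36×10^23 m².
From P = σAT⁴, T = (P / σA)^(1/4) = (1.56×10^30 / (5.67×10⁻⁸ × 2.36×10^23))^(1/4).
T = (1.17×10^14)^(1/4) = 3290 K.

T ≈ 3290 K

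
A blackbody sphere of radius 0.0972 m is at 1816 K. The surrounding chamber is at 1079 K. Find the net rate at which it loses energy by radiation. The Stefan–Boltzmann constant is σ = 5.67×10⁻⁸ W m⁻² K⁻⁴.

Q ≈ 64100 W

A = 4πr² = 4π × (0.0972)² = 0.119 m².
Q = σA(T⁴ − T_s⁴). T⁴ − T_s⁴ = (1816)⁴ − (1079)⁴ = 1.09×10^13 − 1.36×10^12 = 9.52×10^12 K⁴.
Q = 5.67×10⁻⁸ × 0.119 × 9.52×10^12 = 64100 W.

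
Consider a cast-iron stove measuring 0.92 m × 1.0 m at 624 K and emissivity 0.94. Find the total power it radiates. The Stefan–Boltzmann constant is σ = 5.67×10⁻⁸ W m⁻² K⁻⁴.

A = 0.92 × 1.0 = 0.920 m².
Stefan–Boltzmann: P = εσAT⁴ = 0.94 × 5.67×10⁻⁸ × 0.920 × (624)⁴ = 0.94 × 5.67×10⁻⁸ × 0.920 × 1.52×10^11.
P = 7430 W.

P ≈ 7430 W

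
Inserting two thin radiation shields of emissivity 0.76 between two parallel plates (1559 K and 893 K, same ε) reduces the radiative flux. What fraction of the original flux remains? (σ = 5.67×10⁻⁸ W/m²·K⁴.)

With N identical shields there are N+1 = 3 gaps in series, each with the same radiative resistance, so the flux falls to 1/(N+1) of its unshielded value.

ratio ≈ 0.333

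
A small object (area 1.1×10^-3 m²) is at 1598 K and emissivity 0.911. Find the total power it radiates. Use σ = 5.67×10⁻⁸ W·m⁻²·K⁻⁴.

P = εσAT⁴ = 0.911 × 5.67×10⁻⁸ × 1.10×10^-3 × (1598)⁴ = 0.911 × 5.67×10⁻⁸ × 1.10×10^-3 × 6.52×10^12.
P = 371 W.

P ≈ 371 W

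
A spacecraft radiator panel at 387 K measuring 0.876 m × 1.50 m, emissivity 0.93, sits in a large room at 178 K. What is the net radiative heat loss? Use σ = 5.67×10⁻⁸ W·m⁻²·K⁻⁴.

A = 0.876 × 1.50 = 1.31 m².
Q = εσA(T⁴ − T_s⁴). T⁴ − T_s⁴ = (387)⁴ − (178)⁴ = 2.24×10^10 − 1.00×10^9 = 2.14×10^10 K⁴.
Q = 0.93 × 5.67×10⁻⁸ × 1.31 × 2.14×10^10 = 1480 W.

Q ≈ 1480 W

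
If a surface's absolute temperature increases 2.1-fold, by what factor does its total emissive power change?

P ∝ T⁴, so the power scales as (2.1)⁴ = 19.4.

factor ≈ 19.4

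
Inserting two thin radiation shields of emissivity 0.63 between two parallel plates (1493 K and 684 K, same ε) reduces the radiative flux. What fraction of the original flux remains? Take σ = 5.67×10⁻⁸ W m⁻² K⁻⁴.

ratio ≈ 0.333

With N identical shields there are N+1 = 3 gaps in series, each with the same radiative resistance, so the flux falls to 1/(N+1) of its unshielded value.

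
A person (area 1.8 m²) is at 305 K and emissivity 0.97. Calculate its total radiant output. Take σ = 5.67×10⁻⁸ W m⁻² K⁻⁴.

P = εσAT⁴ = 0.97 × 5.67×10⁻⁸ × 1.80 × (305)⁴ = 0.97 × 5.67×10⁻⁸ × 1.80 × 8.65×10^9.
P = 857 W.

P ≈ 857 W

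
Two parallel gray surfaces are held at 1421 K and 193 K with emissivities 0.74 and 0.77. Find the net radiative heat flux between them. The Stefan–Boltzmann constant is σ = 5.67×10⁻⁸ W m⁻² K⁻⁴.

q ≈ 1.40×10^5 W/m²

For two large parallel gray plates, q = σ(T₁⁴ − T₂⁴) / (1/ε₁ + 1/ε₂ − 1).
1/ε₁ + 1/ε₂ − 1 = 1/0.74 + 1/0.77 − 1 = 1.650.
T₁⁴ − T₂⁴ = 4.08×10^12 − 1.39×10^9 = 4.08×10^12 K⁴.
q = 5.67×10⁻⁸ × 4.08×10^12 / 1.650 = 1.40×10^5 W/m².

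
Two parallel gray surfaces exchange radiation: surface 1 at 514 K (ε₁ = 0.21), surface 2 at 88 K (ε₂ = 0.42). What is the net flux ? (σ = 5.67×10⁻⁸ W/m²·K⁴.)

q ≈ 644 W/m²

For two large parallel gray plates, q = σ(T₁⁴ − T₂⁴) / (1/ε₁ + 1/ε₂ − 1).
1/ε₁ + 1/ε₂ − 1 = 1/0.21 + 1/0.42 − 1 = 6.143.
T₁⁴ − T₂⁴ = 6.98×10^10 − 6.00×10^7 = 6.97×10^10 K⁴.
q = 5.67×10⁻⁸ × 6.97×10^10 / 6.143 = 644 W/m².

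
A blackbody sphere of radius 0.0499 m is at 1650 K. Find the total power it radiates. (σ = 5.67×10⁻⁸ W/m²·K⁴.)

A = 4πr² = 4π × (0.0499)² = 0.0313 m².
P = σAT⁴ = 5.67×10⁻⁸ × 0.0313 × (1650)⁴ = 5.67×10⁻⁸ × 0.0313 × 7.41×10^12.
P = 13200 W.

P ≈ 13200 W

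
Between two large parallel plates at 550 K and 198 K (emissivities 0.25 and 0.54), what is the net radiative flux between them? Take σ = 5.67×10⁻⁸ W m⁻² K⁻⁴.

q ≈ 1050 W/m²

For two large parallel gray plates, q = σ(T₁⁴ − T₂⁴) / (1/ε₁ + 1/ε₂ − 1).
1/ε₁ + 1/ε₂ − 1 = 1/0.25 + 1/0.54 − 1 = 4.852.
T₁⁴ − T₂⁴ = 9.15×10^10 − 1.54×10^9 = 9.00×10^10 K⁴.
q = 5.67×10⁻⁸ × 9.00×10^10 / 4.852 = 1050 W/m².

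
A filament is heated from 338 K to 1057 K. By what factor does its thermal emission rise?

ratio ≈ 95.6

P ∝ T⁴, so the ratio is (1057/338)⁴ = (3.127)⁴ = 95.6.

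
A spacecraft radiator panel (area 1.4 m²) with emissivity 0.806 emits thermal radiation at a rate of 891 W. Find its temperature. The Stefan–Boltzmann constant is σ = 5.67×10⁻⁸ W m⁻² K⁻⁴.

From P = εσAT⁴, T = (P / εσA)^(1/4) = (891 / (0.806 × 5.67×10⁻⁸ × 1.40))^(1/4).
T = (1.39×10^10)^(1/4) = 344 K.

T ≈ 344 K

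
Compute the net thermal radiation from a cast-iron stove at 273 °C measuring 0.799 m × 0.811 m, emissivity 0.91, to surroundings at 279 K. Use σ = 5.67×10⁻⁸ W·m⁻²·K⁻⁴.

A = 0.799 × 0.811 = 0.648 m².
Convert: 273 °C = 546 K.
Q = εσA(T⁴ − T_s⁴). T⁴ − T_s⁴ = (546)⁴ − (279)⁴ = 8.89×10^10 − 6.06×10^9 = 8.28×10^10 K⁴.
Q = 0.91 × 5.67×10⁻⁸ × 0.648 × 8.28×10^10 = 2770 W.

Q ≈ 2770 W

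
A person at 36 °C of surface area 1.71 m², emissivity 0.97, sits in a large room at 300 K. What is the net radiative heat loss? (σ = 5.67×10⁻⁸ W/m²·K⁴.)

Q ≈ 95.6 W

Convert: 36 °C = 309 K.
Q = εσA(T⁴ − T_s⁴). T⁴ − T_s⁴ = (309)⁴ − (300)⁴ = 9.12×10^9 − 8.10×10^9 = 1.02×10^9 K⁴.
Q = 0.97 × 5.67×10⁻⁸ × 1.71 × 1.02×10^9 = 95.6 W.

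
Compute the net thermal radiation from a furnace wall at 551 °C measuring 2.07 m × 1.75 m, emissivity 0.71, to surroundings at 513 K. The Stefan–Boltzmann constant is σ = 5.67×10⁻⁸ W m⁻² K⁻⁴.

Q ≈ 57100 W

A = 2.07 × 1.75 = 3.62 m².
Convert: 551 °C = 824 K.
Q = εσA(T⁴ − T_s⁴). T⁴ − T_s⁴ = (824)⁴ − (513)⁴ = 4.61×10^11 − 6.93×10^10 = 3.92×10^11 K⁴.
Q = 0.71 × 5.67×10⁻⁸ × 3.62 × 3.92×10^11 = 57100 W.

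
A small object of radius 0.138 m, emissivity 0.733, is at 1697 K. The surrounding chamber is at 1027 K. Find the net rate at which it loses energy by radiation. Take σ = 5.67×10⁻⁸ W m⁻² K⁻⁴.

A = 4πr² = 4π × (0.138)² = 0.239 m².
Q = εσA(T⁴ − T_s⁴). T⁴ − T_s⁴ = (1697)⁴ − (1027)⁴ = 8.29×10^12 − 1.11×10^12 = 7.18×10^12 K⁴.
Q = 0.733 × 5.67×10⁻⁸ × 0.239 × 7.18×10^12 = 71400 W.

Q ≈ 71400 W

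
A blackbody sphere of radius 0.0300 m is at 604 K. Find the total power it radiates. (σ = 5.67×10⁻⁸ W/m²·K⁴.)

A = 4πr² = 4π × (0.0300)² = 0.0113 m².
P = σAT⁴ = 5.67×10⁻⁸ × 0.0113 × (604)⁴ = 5.67×10⁻⁸ × 0.0113 × 1.33×10^11.
P = 85.3 W.

P ≈ 85.3 W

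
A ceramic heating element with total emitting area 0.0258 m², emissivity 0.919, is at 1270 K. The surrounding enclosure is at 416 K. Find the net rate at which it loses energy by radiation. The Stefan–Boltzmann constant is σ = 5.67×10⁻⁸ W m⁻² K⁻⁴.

Q ≈ 3460 W

Q = εσA(T⁴ − T_s⁴). T⁴ − T_s⁴ = (1270)⁴ − (416)⁴ = 2.60×10^12 − 2.99×10^10 = 2.57×10^12 K⁴.
Q = 0.919 × 5.67×10⁻⁸ × 0.0258 × 2.57×10^12 = 3460 W.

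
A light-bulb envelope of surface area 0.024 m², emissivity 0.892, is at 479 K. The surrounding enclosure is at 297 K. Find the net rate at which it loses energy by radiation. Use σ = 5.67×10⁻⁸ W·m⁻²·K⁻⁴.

Q ≈ 54.5 W

Q = εσA(T⁴ − T_s⁴). T⁴ − T_s⁴ = (479)⁴ − (297)⁴ = 5.26×10^10 − 7.78×10^9 = 4.49×10^10 K⁴.
Q = 0.892 × 5.67×10⁻⁸ × 0.0240 × 4.49×10^10 = 54.5 W.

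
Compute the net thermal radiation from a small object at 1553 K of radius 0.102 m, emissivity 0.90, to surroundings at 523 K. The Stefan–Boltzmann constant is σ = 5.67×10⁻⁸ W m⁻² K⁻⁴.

A = 4πr² = 4π × (0.102)² = 0.131 m².
Q = εσA(T⁴ − T_s⁴). T⁴ − T_s⁴ = (1553)⁴ − (523)⁴ = 5.82×10^12 − 7.48×10^10 = 5.74×10^12 K⁴.
Q = 0.90 × 5.67×10⁻⁸ × 0.131 × 5.74×10^12 = 38300 W.

Q ≈ 38300 W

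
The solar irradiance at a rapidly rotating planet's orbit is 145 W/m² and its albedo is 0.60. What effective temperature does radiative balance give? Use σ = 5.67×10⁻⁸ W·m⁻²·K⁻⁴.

T ≈ 126 K

Power absorbed = (1−a)S·πR²; power emitted = 4πR²σT⁴. Equating and cancelling πR²:
T = ((1−a)S / 4σ)^(1/4) = (58.0 / (4 × 5.67×10⁻⁸))^(1/4) = (2.56×10^8)^(1/4).
T = 126 K.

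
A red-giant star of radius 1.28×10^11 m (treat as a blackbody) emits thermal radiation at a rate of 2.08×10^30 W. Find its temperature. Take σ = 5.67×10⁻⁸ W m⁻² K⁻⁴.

T ≈ 3650 K

A = 4πr² = 4π × (1.28×10^11)² = 2.06×10^23 m².
From P = σAT⁴, T = (P / σA)^(1/4) = (2.08×10^30 / (5.67×10⁻⁸ × 2.06×10^23))^(1/4).
T = (1.78×10^14)^(1/4) = 3650 K.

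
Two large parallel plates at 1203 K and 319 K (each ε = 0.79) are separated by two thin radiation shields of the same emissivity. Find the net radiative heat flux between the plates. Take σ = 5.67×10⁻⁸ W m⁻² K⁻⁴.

Each of the 3 gaps contributes resistance (2/ε − 1) = 2/0.79 − 1 = 1.532; total = 4.595.
q = σ(T₁⁴ − T₂⁴) / 4.595 = 5.67×10⁻⁸ × 2.08×10^12 / 4.595 = 25700 W/m².

q ≈ 25700 W/m²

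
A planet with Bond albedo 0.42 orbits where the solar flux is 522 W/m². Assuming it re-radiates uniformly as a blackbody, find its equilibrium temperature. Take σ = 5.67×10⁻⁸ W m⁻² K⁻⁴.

Power absorbed = (1−a)S·πR²; power emitted = 4πR²σT⁴. Equating and cancelling πR²:
T = ((1−a)S / 4σ)^(1/4) = (303 / (4 × 5.67×10⁻⁸))^(1/4) = (1.33×10^9)^(1/4).
T = 191 K.

T ≈ 191 K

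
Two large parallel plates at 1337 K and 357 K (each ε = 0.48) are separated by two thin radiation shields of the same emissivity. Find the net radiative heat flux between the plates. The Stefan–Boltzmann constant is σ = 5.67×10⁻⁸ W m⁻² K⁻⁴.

Each of the 3 gaps contributes resistance (2/ε − 1) = 2/0.48 − 1 = 3.167; total = 9.500.
q = σ(T₁⁴ − T₂⁴) / 9.500 = 5.67×10⁻⁸ × 3.18×10^12 / 9.500 = 19000 W/m².

q ≈ 19000 W/m²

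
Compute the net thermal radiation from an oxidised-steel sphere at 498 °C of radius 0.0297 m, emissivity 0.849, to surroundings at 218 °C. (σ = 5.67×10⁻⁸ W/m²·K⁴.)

Q ≈ 158 W

A = 4πr² = 4π × (0.0297)² = 0.0111 m².
Convert: 498 °C = 771 K; 218 °C = 491 K.
Q = εσA(T⁴ − T_s⁴). T⁴ − T_s⁴ = (771)⁴ − (491)⁴ = 3.53×10^11 − 5.81×10^10 = 2.95×10^11 K⁴.
Q = 0.849 × 5.67×10⁻⁸ × 0.0111 × 2.95×10^11 = 158 W.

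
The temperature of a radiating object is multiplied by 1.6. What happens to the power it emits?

P ∝ T⁴, so the power scales as (1.6)⁴ = 6.55.

factor ≈ 6.55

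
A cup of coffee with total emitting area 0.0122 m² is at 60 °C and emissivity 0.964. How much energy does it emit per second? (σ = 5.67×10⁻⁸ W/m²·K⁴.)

60 °C = 333 K.
P = εσAT⁴ = 0.964 × 5.67×10⁻⁸ × 0.0122 × (333)⁴ = 0.964 × 5.67×10⁻⁸ × 0.0122 × 1.23×10^10.
P = 8.20 W.

P ≈ 8.20 W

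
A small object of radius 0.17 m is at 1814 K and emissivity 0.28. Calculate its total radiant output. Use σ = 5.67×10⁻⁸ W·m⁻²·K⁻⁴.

P ≈ 62400 W

A = 4πr² = 4π × (0.17)² = 0.363 m².
Stefan–Boltzmann: P = εσAT⁴ = 0.28 × 5.67×10⁻⁸ × 0.363 × (1814)⁴ = 0.28 × 5.67×10⁻⁸ × 0.363 × 1.08×10^13.
P = 62400 W.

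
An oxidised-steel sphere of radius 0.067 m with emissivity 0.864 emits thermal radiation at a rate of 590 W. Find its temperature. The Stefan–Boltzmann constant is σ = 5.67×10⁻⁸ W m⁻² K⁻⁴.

A = 4πr² = 4π × (0.067)² = 0.0564 m².
From P = εσAT⁴, T = (P / εσA)^(1/4) = (590 / (0.864 × 5.67×10⁻⁸ × 0.0564))^(1/4).
T = (2.13×10^11)^(1/4) = 680 K.

T ≈ 680 K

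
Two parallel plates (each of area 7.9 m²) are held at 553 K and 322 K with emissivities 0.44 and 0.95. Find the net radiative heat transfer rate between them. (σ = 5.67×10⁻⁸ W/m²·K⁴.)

Q ≈ 15900 W

For two large parallel gray plates, q = σ(T₁⁴ − T₂⁴) / (1/ε₁ + 1/ε₂ − 1).
1/ε₁ + 1/ε₂ − 1 = 1/0.44 + 1/0.95 − 1 = 2.325.
T₁⁴ − T₂⁴ = 9.35×10^10 − 1.08×10^10 = 8.28×10^10 K⁴.
q = 5.67×10⁻⁸ × 8.28×10^10 / 2.325 = 2020 W/m².
Q = q·A = 2020 × 7.9 = 15900 W.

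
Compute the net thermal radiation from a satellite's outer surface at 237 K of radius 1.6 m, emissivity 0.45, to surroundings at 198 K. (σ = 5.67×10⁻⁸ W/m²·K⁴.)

A = 4πr² = 4π × (1.6)² = 32.2 m².
Q = εσA(T⁴ − T_s⁴). T⁴ − T_s⁴ = (237)⁴ − (198)⁴ = 3.15×10^9 − 1.54×10^9 = 1.62×10^9 K⁴.
Q = 0.45 × 5.67×10⁻⁸ × 32.2 × 1.62×10^9 = 1330 W.

Q ≈ 1330 W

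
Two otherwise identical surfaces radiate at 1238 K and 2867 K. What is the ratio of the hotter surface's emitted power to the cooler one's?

ratio ≈ 28.8

P ∝ T⁴, so the ratio is (2867/1238)⁴ = (2.316)⁴ = 28.8.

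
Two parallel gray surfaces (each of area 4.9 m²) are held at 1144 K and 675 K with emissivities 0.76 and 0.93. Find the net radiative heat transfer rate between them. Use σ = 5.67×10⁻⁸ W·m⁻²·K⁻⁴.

Q ≈ 3.01×10^5 W

For two large parallel gray plates, q = σ(T₁⁴ − T₂⁴) / (1/ε₁ + 1/ε₂ − 1).
1/ε₁ + 1/ε₂ − 1 = 1/0.76 + 1/0.93 − 1 = 1.391.
T₁⁴ − T₂⁴ = 1.71×10^12 − 2.08×10^11 = 1.51×10^12 K⁴.
q = 5.67×10⁻⁸ × 1.51×10^12 / 1.391 = 61400 W/m².
Q = q·A = 61400 × 4.9 = 3.01×10^5 W.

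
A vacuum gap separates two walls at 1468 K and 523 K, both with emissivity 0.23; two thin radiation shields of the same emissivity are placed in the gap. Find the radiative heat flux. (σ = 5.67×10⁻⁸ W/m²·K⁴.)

Each of the 3 gaps contributes resistance (2/ε − 1) = 2/0.23 − 1 = 7.696; total = 23.09.
q = σ(T₁⁴ − T₂⁴) / 23.09 = 5.67×10⁻⁸ × 4.57×10^12 / 23.09 = 11200 W/m².

q ≈ 11200 W/m²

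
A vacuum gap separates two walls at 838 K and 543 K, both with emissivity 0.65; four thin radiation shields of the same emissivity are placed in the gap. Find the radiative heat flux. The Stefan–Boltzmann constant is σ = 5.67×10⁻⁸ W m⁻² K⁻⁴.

Each of the 5 gaps contributes resistance (2/ε − 1) = 2/0.65 − 1 = 2.077; total = 10.38.
q = σ(T₁⁴ − T₂⁴) / 10.38 = 5.67×10⁻⁸ × 4.06×10^11 / 10.38 = 2220 W/m².

q ≈ 2220 W/m²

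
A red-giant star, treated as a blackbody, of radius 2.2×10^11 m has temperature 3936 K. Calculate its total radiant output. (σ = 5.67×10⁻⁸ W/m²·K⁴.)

P ≈ 8.28×10^30 W

A = 4πr² = 4π × (2.2×10^11)² = 6.08×10^23 m².
P = σAT⁴ = 5.67×10⁻⁸ × 6.08×10^23 × (3936)⁴ = 5.67×10⁻⁸ × 6.08×10^23 × 2.40×10^14.
P = 8.28×10^30 W.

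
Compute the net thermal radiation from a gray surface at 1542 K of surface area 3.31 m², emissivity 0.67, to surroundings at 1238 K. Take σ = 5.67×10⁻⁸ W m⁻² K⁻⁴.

Q = εσA(T⁴ − T_s⁴). T⁴ − T_s⁴ = (1542)⁴ − (1238)⁴ = 5.65×10^12 − 2.35×10^12 = 3.30×10^12 K⁴.
Q = 0.67 × 5.67×10⁻⁸ × 3.31 × 3.30×10^12 = 4.16×10^5 W.

Q ≈ 4.16×10^5 W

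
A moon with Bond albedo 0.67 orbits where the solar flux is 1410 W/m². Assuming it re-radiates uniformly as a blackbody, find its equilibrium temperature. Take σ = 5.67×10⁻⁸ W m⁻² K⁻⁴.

Power absorbed = (1−a)S·πR²; power emitted = 4πR²σT⁴. Equating and cancelling πR²:
T = ((1−a)S / 4σ)^(1/4) = (465 / (4 × 5.67×10⁻⁸))^(1/4) = (2.05×10^9)^(1/4).
T = 213 K.

T ≈ 213 K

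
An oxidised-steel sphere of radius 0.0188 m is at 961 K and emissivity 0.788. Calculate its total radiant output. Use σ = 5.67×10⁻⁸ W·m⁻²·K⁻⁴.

A = 4πr² = 4π × (0.0188)² = 4.44×10^-3 m².
Stefan–Boltzmann: P = εσAT⁴ = 0.788 × 5.67×10⁻⁸ × 4.44×10^-3 × (961)⁴ = 0.788 × 5.67×10⁻⁸ × 4.44×10^-3 × 8.53×10^11.
P = 169 W.

P ≈ 169 W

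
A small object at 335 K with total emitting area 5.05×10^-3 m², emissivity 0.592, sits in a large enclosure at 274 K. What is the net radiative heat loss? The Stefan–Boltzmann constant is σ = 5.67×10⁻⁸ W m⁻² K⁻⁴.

Q = εσA(T⁴ − T_s⁴). T⁴ − T_s⁴ = (335)⁴ − (274)⁴ = 1.26×10^10 − 5.64×10^9 = 6.96×10^9 K⁴.
Q = 0.592 × 5.67×10⁻⁸ × 5.05×10^-3 × 6.96×10^9 = 1.18 W.

Q ≈ 1.18 W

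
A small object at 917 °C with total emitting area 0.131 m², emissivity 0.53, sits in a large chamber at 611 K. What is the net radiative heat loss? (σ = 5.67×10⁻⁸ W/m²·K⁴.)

Q ≈ 7350 W

Convert: 917 °C = 1190 K.
Q = εσA(T⁴ − T_s⁴). T⁴ − T_s⁴ = (1190)⁴ − (611)⁴ = 2.01×10^12 − 1.39×10^11 = 1.87×10^12 K⁴.
Q = 0.53 × 5.67×10⁻⁸ × 0.131 × 1.87×10^12 = 7350 W.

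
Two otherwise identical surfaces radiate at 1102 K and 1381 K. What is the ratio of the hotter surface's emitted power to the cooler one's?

P ∝ T⁴, so the ratio is (1381/1102)⁴ = (1.253)⁴ = 2.47.

ratio ≈ 2.47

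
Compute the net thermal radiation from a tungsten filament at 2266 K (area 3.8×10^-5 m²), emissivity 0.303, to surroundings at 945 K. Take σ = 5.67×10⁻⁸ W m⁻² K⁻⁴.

Q = εσA(T⁴ − T_s⁴). T⁴ − T_s⁴ = (2266)⁴ − (945)⁴ = 2.64×10^13 − 7.97×10^11 = 2.56×10^13 K⁴.
Q = 0.303 × 5.67×10⁻⁸ × 3.80×10^-5 × 2.56×10^13 = 16.7 W.

Q ≈ 16.7 W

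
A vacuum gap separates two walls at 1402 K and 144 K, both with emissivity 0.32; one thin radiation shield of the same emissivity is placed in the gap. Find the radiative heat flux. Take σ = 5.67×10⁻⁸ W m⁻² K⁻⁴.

Each of the 2 gaps contributes resistance (2/ε − 1) = 2/0.32 − 1 = 5.250; total = 10.50.
q = σ(T₁⁴ − T₂⁴) / 10.50 = 5.67×10⁻⁸ × 3.86×10^12 / 10.50 = 20900 W/m².

q ≈ 20900 W/m²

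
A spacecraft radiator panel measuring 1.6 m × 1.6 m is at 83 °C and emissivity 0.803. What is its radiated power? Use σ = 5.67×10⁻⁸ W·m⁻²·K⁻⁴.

P ≈ 1870 W

A = 1.6 × 1.6 = 2.56 m².
83 °C = 356 K.
P = εσAT⁴ = 0.803 × 5.67×10⁻⁸ × 2.56 × (356)⁴ = 0.803 × 5.67×10⁻⁸ × 2.56 × 1.61×10^10.
P = 1870 W.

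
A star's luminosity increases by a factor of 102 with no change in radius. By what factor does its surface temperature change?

P ∝ T⁴ ⇒ T ∝ P^(1/4), so T scales by (102)^(1/4) = 3.18.

factor ≈ 3.18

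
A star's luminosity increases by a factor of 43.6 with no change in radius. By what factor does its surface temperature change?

factor ≈ 2.57

P ∝ T⁴ ⇒ T ∝ P^(1/4), so T scales by (43.6)^(1/4) = 2.57.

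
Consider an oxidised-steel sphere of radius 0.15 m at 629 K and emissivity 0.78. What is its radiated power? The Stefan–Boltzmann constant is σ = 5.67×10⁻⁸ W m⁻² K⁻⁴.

P ≈ 1960 W

A = 4πr² = 4π × (0.15)² = 0.283 m².
P = εσAT⁴ = 0.78 × 5.67×10⁻⁸ × 0.283 × (629)⁴ = 0.78 × 5.67×10⁻⁸ × 0.283 × 1.57×10^11.
P = 1960 W.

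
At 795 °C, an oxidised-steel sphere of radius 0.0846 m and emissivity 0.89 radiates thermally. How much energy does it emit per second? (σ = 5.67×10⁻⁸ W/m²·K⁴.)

A = 4πr² = 4π × (0.0846)² = 0.0899 m².
795 °C = 1068 K.
P = εσAT⁴ = 0.89 × 5.67×10⁻⁸ × 0.0899 × (1068)⁴ = 0.89 × 5.67×10⁻⁸ × 0.0899 × 1.30×10^12.
P = 5900 W.

P ≈ 5900 W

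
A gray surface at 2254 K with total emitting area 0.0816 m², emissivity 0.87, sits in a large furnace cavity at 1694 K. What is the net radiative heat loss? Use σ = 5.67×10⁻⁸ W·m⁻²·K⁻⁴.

Q ≈ 70800 W

Q = εσA(T⁴ − T_s⁴). T⁴ − T_s⁴ = (2254)⁴ − (1694)⁴ = 2.58×10^13 − 8.23×10^12 = 1.76×10^13 K⁴.
Q = 0.87 × 5.67×10⁻⁸ × 0.0816 × 1.76×10^13 = 70800 W.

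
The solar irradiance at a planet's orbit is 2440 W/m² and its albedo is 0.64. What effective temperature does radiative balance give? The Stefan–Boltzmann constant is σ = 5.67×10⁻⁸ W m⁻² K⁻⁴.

T ≈ 249 K

Power absorbed = (1−a)S·πR²; power emitted = 4πR²σT⁴. Equating and cancelling πR²:
T = ((1−a)S / 4σ)^(1/4) = (878 / (4 × 5.67×10⁻⁸))^(1/4) = (3.87×10^9)^(1/4).
T = 249 K.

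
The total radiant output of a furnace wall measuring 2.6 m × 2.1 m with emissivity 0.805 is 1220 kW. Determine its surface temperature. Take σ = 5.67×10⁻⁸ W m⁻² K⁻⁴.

A = 2.6 × 2.1 = 5.46 m².
From P = εσAT⁴, T = (P / εσA)^(1/4) = (1.22×10^6 / (0.805 × 5.67×10⁻⁸ × 5.46))^(1/4).
T = (4.90×10^12)^(1/4) = 1490 K.

T ≈ 1490 K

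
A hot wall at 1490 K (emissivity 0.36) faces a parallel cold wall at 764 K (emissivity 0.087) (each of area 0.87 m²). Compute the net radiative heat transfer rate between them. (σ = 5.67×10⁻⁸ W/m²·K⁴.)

Q ≈ 17100 W

For two large parallel gray plates, q = σ(T₁⁴ − T₂⁴) / (1/ε₁ + 1/ε₂ − 1).
1/ε₁ + 1/ε₂ − 1 = 1/0.36 + 1/0.087 − 1 = 13.27.
T₁⁴ − T₂⁴ = 4.93×10^12 − 3.41×10^11 = 4.59×10^12 K⁴.
q = 5.67×10⁻⁸ × 4.59×10^12 / 13.27 = 19600 W/m².
Q = q·A = 19600 × 0.87 = 17100 W.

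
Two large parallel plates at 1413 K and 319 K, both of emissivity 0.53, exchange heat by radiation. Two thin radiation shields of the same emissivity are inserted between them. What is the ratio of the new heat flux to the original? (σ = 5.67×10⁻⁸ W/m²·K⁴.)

With N identical shields there are N+1 = 3 gaps in series, each with the same radiative resistance, so the flux falls to 1/(N+1) of its unshielded value.

ratio ≈ 0.333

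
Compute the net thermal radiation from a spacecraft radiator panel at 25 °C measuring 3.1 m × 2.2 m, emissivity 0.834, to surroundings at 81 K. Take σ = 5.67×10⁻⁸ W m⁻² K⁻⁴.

Q ≈ 2530 W

A = 3.1 × 2.2 = 6.82 m².
Convert: 25 °C = 298 K.
Q = εσA(T⁴ − T_s⁴). T⁴ − T_s⁴ = (298)⁴ − (81)⁴ = 7.89×10^9 − 4.30×10^7 = 7.84×10^9 K⁴.
Q = 0.834 × 5.67×10⁻⁸ × 6.82 × 7.84×10^9 = 2530 W.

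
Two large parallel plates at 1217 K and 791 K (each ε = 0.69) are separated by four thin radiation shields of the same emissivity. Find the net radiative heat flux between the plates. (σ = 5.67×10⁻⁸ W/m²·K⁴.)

Each of the 5 gaps contributes resistance (2/ε − 1) = 2/0.69 − 1 = 1.899; total = 9.493.
q = σ(T₁⁴ − T₂⁴) / 9.493 = 5.67×10⁻⁸ × 1.80×10^12 / 9.493 = 10800 W/m².

q ≈ 10800 W/m²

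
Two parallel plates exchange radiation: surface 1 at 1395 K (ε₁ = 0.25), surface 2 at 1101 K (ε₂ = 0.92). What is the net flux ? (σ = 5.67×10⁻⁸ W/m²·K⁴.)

For two large parallel gray plates, q = σ(T₁⁴ − T₂⁴) / (1/ε₁ + 1/ε₂ − 1).
1/ε₁ + 1/ε₂ − 1 = 1/0.25 + 1/0.92 − 1 = 4.087.
T₁⁴ − T₂⁴ = 3.79×10^12 − 1.47×10^12 = 2.32×10^12 K⁴.
q = 5.67×10⁻⁸ × 2.32×10^12 / 4.087 = 32200 W/m².

q ≈ 32200 W/m²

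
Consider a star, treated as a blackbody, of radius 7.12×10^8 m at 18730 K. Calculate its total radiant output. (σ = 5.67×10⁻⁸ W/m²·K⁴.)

A = 4πr² = 4π × (7.12×10^8)² = 6.37×10^18 m².
P = σAT⁴ = 5.67×10⁻⁸ × 6.37×10^18 × (18730)⁴ = 5.67×10⁻⁸ × 6.37×10^18 × 1.23×10^17.
P = 4.45×10^28 W.

P ≈ 4.45×10^28 W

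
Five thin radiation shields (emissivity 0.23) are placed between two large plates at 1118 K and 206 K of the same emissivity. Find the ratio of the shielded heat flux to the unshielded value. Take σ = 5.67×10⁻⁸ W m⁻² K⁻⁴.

With N identical shields there are N+1 = 6 gaps in series, each with the same radiative resistance, so the flux falls to 1/(N+1) of its unshielded value.

ratio ≈ 0.167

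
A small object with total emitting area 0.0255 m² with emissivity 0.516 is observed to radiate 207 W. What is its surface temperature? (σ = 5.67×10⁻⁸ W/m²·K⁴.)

T ≈ 726 K

From P = εσAT⁴, T = (P / εσA)^(1/4) = (207 / (0.516 × 5.67×10⁻⁸ × 0.0255))^(1/4).
T = (2.77×10^11)^(1/4) = 726 K.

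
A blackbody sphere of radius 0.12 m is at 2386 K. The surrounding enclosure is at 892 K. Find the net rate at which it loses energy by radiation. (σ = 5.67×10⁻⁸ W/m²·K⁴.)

Q ≈ 3.26×10^5 W

A = 4πr² = 4π × (0.12)² = 0.181 m².
Q = σA(T⁴ − T_s⁴). T⁴ − T_s⁴ = (2386)⁴ − (892)⁴ = 3.24×10^13 − 6.33×10^11 = 3.18×10^13 K⁴.
Q = 5.67×10⁻⁸ × 0.181 × 3.18×10^13 = 3.26×10^5 W.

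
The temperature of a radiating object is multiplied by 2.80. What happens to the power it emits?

P ∝ T⁴, so the power scales as (2.80)⁴ = 61.5.

factor ≈ 61.5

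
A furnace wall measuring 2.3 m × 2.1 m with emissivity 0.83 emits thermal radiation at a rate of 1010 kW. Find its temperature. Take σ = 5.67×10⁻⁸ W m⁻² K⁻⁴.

T ≈ 1450 K

A = 2.3 × 2.1 = 4.83 m².
From P = εσAT⁴, T = (P / εσA)^(1/4) = (1.01×10^6 / (0.83 × 5.67×10⁻⁸ × 4.83))^(1/4).
T = (4.44×10^12)^(1/4) = 1450 K.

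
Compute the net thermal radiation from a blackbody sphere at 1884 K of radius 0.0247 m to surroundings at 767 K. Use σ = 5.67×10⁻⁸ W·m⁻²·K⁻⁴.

Q ≈ 5330 W

A = 4πr² = 4π × (0.0247)² = 7.67×10^-3 m².
Q = σA(T⁴ − T_s⁴). T⁴ − T_s⁴ = (1884)⁴ − (767)⁴ = 1.26×10^13 − 3.46×10^11 = 1.23×10^13 K⁴.
Q = 5.67×10⁻⁸ × 7.67×10^-3 × 1.23×10^13 = 5330 W.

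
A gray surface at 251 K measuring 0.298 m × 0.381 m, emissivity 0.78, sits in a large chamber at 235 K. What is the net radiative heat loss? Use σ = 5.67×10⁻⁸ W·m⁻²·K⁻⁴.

A = 0.298 × 0.381 = 0.114 m².
Q = εσA(T⁴ − T_s⁴). T⁴ − T_s⁴ = (251)⁴ − (235)⁴ = 3.97×10^9 − 3.05×10^9 = 9.19×10^8 K⁴.
Q = 0.78 × 5.67×10⁻⁸ × 0.114 × 9.19×10^8 = 4.62 W.

Q ≈ 4.62 W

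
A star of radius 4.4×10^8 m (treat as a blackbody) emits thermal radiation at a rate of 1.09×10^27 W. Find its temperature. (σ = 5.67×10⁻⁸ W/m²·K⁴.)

T ≈ 9430 K

A = 4πr² = 4π × (4.4×10^8)² = 2.43×10^18 m².
From P = σAT⁴, T = (P / σA)^(1/4) = (1.09×10^27 / (5.67×10⁻⁸ × 2.43×10^18))^(1/4).
T = (7.90×10^15)^(1/4) = 9430 K.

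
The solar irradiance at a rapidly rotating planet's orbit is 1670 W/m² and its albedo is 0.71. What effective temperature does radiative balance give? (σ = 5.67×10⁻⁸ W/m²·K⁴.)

Power absorbed = (1−a)S·πR²; power emitted = 4πR²σT⁴. Equating and cancelling πR²:
T = ((1−a)S / 4σ)^(1/4) = (484 / (4 × 5.67×10⁻⁸))^(1/4) = (2.14×10^9)^(1/4).
T = 215 K.

T ≈ 215 K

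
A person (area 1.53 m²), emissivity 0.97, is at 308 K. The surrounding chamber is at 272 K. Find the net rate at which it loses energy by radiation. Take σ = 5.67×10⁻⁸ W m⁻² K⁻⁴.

Q ≈ 297 W

Q = εσA(T⁴ − T_s⁴). T⁴ − T_s⁴ = (308)⁴ − (272)⁴ = 9.00×10^9 − 5.47×10^9 = 3.53×10^9 K⁴.
Q = 0.97 × 5.67×10⁻⁸ × 1.53 × 3.53×10^9 = 297 W.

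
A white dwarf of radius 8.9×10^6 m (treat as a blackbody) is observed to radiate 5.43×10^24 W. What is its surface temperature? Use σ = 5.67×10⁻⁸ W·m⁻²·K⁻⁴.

A = 4πr² = 4π × (8.9×10^6)² = 9.95×10^14 m².
From P = σAT⁴, T = (P / σA)^(1/4) = (5.43×10^24 / (5.67×10⁻⁸ × 9.95×10^14))^(1/4).
T = (9.62×10^16)^(1/4) = 17600 K.

T ≈ 17600 K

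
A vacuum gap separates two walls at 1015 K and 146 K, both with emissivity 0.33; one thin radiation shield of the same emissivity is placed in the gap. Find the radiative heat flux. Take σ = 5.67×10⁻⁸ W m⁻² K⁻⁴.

Each of the 2 gaps contributes resistance (2/ε − 1) = 2/0.33 − 1 = 5.061; total = 10.12.
q = σ(T₁⁴ − T₂⁴) / 10.12 = 5.67×10⁻⁸ × 1.06×10^12 / 10.12 = 5940 W/m².

q ≈ 5940 W/m²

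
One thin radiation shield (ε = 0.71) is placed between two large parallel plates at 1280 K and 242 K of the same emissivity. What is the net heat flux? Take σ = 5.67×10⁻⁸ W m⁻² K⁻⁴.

Each of the 2 gaps contributes resistance (2/ε − 1) = 2/0.71 − 1 = 1.817; total = 3.634.
q = σ(T₁⁴ − T₂⁴) / 3.634 = 5.67×10⁻⁸ × 2.68×10^12 / 3.634 = 41800 W/m².

q ≈ 41800 W/m²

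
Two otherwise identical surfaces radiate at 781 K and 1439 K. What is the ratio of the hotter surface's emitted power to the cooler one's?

P ∝ T⁴, so the ratio is (1439/781)⁴ = (1.843)⁴ = 11.5.

ratio ≈ 11.5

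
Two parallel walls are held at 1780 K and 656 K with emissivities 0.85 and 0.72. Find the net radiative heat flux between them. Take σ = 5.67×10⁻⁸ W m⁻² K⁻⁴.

For two large parallel gray plates, q = σ(T₁⁴ − T₂⁴) / (1/ε₁ + 1/ε₂ − 1).
1/ε₁ + 1/ε₂ − 1 = 1/0.85 + 1/0.72 − 1 = 1.565.
T₁⁴ − T₂⁴ = 1.00×10^13 − 1.85×10^11 = 9.85×10^12 K⁴.
q = 5.67×10⁻⁸ × 9.85×10^12 / 1.565 = 3.57×10^5 W/m².

q ≈ 3.57×10^5 W/m²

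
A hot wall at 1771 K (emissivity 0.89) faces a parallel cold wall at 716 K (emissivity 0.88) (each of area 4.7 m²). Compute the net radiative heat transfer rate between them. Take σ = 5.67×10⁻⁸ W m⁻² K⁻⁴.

For two large parallel gray plates, q = σ(T₁⁴ − T₂⁴) / (1/ε₁ + 1/ε₂ − 1).
1/ε₁ + 1/ε₂ − 1 = 1/0.89 + 1/0.88 − 1 = 1.260.
T₁⁴ − T₂⁴ = 9.84×10^12 − 2.63×10^11 = 9.57×10^12 K⁴.
q = 5.67×10⁻⁸ × 9.57×10^12 / 1.260 = 4.31×10^5 W/m².
Q = q·A = 4.31×10^5 × 4.7 = 2.03×10^6 W.

Q ≈ 2.03×10^6 W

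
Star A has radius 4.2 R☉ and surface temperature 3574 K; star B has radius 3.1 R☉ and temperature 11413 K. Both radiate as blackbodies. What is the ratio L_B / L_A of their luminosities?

L = 4πR²σT⁴ ∝ R²T⁴, so L_B/L_A = (3.1/4.2)² × (11413/3574)⁴ = 0.545 × 104 = 56.7.

L_B/L_A ≈ 56.7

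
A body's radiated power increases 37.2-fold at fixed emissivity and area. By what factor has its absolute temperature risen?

P ∝ T⁴ ⇒ T ∝ P^(1/4), so T scales by (37.2)^(1/4) = 2.47.

factor ≈ 2.47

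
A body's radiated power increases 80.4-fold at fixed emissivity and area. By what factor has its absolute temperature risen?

P ∝ T⁴ ⇒ T ∝ P^(1/4), so T scales by (80.4)^(1/4) = 2.99.

factor ≈ 2.99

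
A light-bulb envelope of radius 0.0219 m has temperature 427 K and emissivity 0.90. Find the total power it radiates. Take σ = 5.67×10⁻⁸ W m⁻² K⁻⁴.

A = 4πr² = 4π × (0.0219)² = 6.03×10^-3 m².
P = εσAT⁴ = 0.90 × 5.67×10⁻⁸ × 6.03×10^-3 × (427)⁴ = 0.90 × 5.67×10⁻⁸ × 6.03×10^-3 × 3.32×10^10.
P = 10.2 W.

P ≈ 10.2 W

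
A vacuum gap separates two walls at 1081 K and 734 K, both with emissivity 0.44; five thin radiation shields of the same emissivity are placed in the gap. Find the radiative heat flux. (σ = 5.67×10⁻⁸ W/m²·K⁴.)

Each of the 6 gaps contributes resistance (2/ε − 1) = 2/0.44 − 1 = 3.545; total = 21.27.
q = σ(T₁⁴ − T₂⁴) / 21.27 = 5.67×10⁻⁸ × 1.08×10^12 / 21.27 = 2870 W/m².

q ≈ 2870 W/m²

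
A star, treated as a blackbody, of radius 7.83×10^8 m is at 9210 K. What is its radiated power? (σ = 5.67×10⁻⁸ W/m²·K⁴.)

A = 4πr² = 4π × (7.83×10^8)² = 7.70×10^18 m².
P = σAT⁴ = 5.67×10⁻⁸ × 7.70×10^18 × (9210)⁴ = 5.67×10⁻⁸ × 7.70×10^18 × 7.20×10^15.
P = 3.14×10^27 W.

P ≈ 3.14×10^27 W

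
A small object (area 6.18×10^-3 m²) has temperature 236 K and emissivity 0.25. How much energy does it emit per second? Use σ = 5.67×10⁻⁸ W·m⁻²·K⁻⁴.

P ≈ 0.272 W

Stefan–Boltzmann: P = εσAT⁴ = 0.25 × 5.67×10⁻⁸ × 6.18×10^-3 × (236)⁴ = 0.25 × 5.67×10⁻⁸ × 6.18×10^-3 × 3.10×10^9.
P = 0.272 W.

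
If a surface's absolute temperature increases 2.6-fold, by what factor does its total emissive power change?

P ∝ T⁴, so the power scales as (2.6)⁴ = 45.7.

factor ≈ 45.7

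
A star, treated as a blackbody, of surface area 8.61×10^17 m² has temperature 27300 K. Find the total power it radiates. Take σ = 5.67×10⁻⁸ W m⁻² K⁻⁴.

P = σAT⁴ = 5.67×10⁻⁸ × 8.61×10^17 × (27300)⁴ = 5.67×10⁻⁸ × 8.61×10^17 × 5.55×10^17.
P = 2.71×10^28 W.

P ≈ 2.71×10^28 W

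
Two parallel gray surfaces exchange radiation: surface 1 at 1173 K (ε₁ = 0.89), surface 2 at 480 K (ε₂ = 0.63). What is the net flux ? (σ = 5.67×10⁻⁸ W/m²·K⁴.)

For two large parallel gray plates, q = σ(T₁⁴ − T₂⁴) / (1/ε₁ + 1/ε₂ − 1).
1/ε₁ + 1/ε₂ − 1 = 1/0.89 + 1/0.63 − 1 = 1.711.
T₁⁴ − T₂⁴ = 1.89×10^12 − 5.31×10^10 = 1.84×10^12 K⁴.
q = 5.67×10⁻⁸ × 1.84×10^12 / 1.711 = 61000 W/m².

q ≈ 61000 W/m²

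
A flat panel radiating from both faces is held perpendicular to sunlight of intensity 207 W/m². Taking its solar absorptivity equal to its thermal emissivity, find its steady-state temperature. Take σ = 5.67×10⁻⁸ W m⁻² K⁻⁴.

T ≈ 207 K

Absorbed flux αS = emitted flux 2εσT⁴ per unit area; with α = ε this gives T = (S/2σ)^(1/4).
T = (207 / (2 × 5.67×10⁻⁸))^(1/4) = (1.83×10^9)^(1/4).
T = 207 K.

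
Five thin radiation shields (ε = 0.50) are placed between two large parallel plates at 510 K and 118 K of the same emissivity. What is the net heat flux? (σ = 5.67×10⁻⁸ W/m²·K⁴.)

Each of the 6 gaps contributes resistance (2/ε − 1) = 2/0.50 − 1 = 3.000; total = 18.00.
q = σ(T₁⁴ − T₂⁴) / 18.00 = 5.67×10⁻⁸ × 6.75×10^10 / 18.00 = 212 W/m².

q ≈ 212 W/m²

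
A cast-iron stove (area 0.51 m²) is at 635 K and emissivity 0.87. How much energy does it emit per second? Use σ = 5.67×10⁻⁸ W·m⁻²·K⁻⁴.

P = εσAT⁴ = 0.87 × 5.67×10⁻⁸ × 0.510 × (635)⁴ = 0.87 × 5.67×10⁻⁸ × 0.510 × 1.63×10^11.
P = 4090 W.

P ≈ 4090 W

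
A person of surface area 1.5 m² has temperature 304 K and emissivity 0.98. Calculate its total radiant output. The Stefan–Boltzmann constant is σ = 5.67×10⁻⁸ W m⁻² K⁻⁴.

P ≈ 712 W

Stefan–Boltzmann: P = εσAT⁴ = 0.98 × 5.67×10⁻⁸ × 1.50 × (304)⁴ = 0.98 × 5.67×10⁻⁸ × 1.50 × 8.54×10^9.
P = 712 W.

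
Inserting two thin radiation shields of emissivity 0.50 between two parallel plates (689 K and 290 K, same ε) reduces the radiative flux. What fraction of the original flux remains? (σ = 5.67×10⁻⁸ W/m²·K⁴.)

ratio ≈ 0.333

With N identical shields there are N+1 = 3 gaps in series, each with the same radiative resistance, so the flux falls to 1/(N+1) of its unshielded value.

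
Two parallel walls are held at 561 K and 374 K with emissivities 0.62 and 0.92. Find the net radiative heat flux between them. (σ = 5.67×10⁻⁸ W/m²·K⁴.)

q ≈ 2650 W/m²

For two large parallel gray plates, q = σ(T₁⁴ − T₂⁴) / (1/ε₁ + 1/ε₂ − 1).
1/ε₁ + 1/ε₂ − 1 = 1/0.62 + 1/0.92 − 1 = 1.700.
T₁⁴ − T₂⁴ = 9.90×10^10 − 1.96×10^10 = 7.95×10^10 K⁴.
q = 5.67×10⁻⁸ × 7.95×10^10 / 1.700 = 2650 W/m².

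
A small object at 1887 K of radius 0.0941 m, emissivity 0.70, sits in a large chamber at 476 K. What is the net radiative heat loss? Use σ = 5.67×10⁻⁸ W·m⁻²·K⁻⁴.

A = 4πr² = 4π × (0.0941)² = 0.111 m².
Q = εσA(T⁴ − T_s⁴). T⁴ − T_s⁴ = (1887)⁴ − (476)⁴ = 1.27×10^13 − 5.13×10^10 = 1.26×10^13 K⁴.
Q = 0.70 × 5.67×10⁻⁸ × 0.111 × 1.26×10^13 = 55800 W.

Q ≈ 55800 W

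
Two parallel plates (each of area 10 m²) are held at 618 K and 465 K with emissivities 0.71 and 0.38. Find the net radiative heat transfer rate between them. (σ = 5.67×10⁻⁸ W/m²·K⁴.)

For two large parallel gray plates, q = σ(T₁⁴ − T₂⁴) / (1/ε₁ + 1/ε₂ − 1).
1/ε₁ + 1/ε₂ − 1 = 1/0.71 + 1/0.38 − 1 = 3.040.
T₁⁴ − T₂⁴ = 1.46×10^11 − 4.68×10^10 = 9.91×10^10 K⁴.
q = 5.67×10⁻⁸ × 9.91×10^10 / 3.040 = 1850 W/m².
Q = q·A = 1850 × 10 = 18500 W.

Q ≈ 18500 W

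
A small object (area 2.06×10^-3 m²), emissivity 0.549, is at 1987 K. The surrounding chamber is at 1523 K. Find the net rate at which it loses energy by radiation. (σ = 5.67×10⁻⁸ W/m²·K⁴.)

Q ≈ 655 W

Q = εσA(T⁴ − T_s⁴). T⁴ − T_s⁴ = (1987)⁴ − (1523)⁴ = 1.56×10^13 − 5.38×10^12 = 1.02×10^13 K⁴.
Q = 0.549 × 5.67×10⁻⁸ × 2.06×10^-3 × 1.02×10^13 = 655 W.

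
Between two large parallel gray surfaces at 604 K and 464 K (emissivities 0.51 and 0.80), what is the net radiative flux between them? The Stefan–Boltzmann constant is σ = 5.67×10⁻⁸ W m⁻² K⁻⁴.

For two large parallel gray plates, q = σ(T₁⁴ − T₂⁴) / (1/ε₁ + 1/ε₂ − 1).
1/ε₁ + 1/ε₂ − 1 = 1/0.51 + 1/0.80 − 1 = 2.211.
T₁⁴ − T₂⁴ = 1.33×10^11 − 4.64×10^10 = 8.67×10^10 K⁴.
q = 5.67×10⁻⁸ × 8.67×10^10 / 2.211 = 2220 W/m².

q ≈ 2220 W/m²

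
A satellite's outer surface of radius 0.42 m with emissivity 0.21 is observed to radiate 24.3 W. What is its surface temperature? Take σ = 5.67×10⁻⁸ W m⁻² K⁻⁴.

A = 4πr² = 4π × (0.42)² = 2.22 m².
From P = εσAT⁴, T = (P / εσA)^(1/4) = (24.3 / (0.21 × 5.67×10⁻⁸ × 2.22))^(1/4).
T = (9.21×10^8)^(1/4) = 174 K.

T ≈ 174 K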